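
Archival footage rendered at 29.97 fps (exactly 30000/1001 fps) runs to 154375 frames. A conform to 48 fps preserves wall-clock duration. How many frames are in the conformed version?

Target frames = source frames × (target rate / source rate) = 154375 × (48)/(30000/1001) = 154375 × 1001/625 = 247247.

247247 frames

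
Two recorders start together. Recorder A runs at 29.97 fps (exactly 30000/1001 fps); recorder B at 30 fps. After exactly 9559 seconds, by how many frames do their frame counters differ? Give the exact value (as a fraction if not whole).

26070/91 frames

A emits 30000/1001 × 9559 = 26070000/91 frames; B emits 30 × 9559 = 286770.
Difference = 26070/91 frames (≈ 286.4835); B is ahead of A.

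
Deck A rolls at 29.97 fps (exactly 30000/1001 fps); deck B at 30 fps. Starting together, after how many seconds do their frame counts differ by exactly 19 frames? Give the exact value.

The gap grows by |30 − 30000/1001| = 30/1001 frames per second.
Time for a 19-frame gap: 19 ÷ (30/1001) = 19019/30 s.

19019/30 seconds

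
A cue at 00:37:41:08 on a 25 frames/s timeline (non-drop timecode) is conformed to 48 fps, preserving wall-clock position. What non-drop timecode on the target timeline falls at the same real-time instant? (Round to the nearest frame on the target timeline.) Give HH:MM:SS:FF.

00:37:41:15

Source frame index: (0×3600 + 37×60 + 41) × 25 + 8 = 56533.
Real time: 56533 / (25) = 56533/25 s.
Target frame: (56533/25) × (48) = 2713584/25 ≈ 108543.360 → 108543.
At 48 labels/s: frame 108543 → 00:37:41:15.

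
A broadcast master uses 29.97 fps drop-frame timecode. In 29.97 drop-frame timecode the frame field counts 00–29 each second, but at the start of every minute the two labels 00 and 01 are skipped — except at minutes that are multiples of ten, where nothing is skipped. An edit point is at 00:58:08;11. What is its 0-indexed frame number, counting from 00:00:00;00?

Complete 10-minute blocks: 5, each 17982 frames → 89910.
Remaining 8 whole minutes in the current block: 1800 + 7 × 1798 = 14386 frames.
Within the current minute: 8 × 30 + 11 − 2 = 249 (labels ;00/;01 skipped at this minute). Total = 89910 + 14386 + 249 = 104545.

104545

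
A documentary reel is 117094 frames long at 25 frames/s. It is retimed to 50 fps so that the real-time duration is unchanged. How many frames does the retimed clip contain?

234188 frames

Target frames = source frames × (target rate / source rate) = 117094 × (50)/(25) = 117094 × 2 = 234188.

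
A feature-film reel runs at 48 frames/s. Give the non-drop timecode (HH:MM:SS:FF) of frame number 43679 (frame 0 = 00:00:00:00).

43679 ÷ 48 = 909 full seconds, remainder 47 frames.
909 s = 0 h 15 min 9 s.
Timecode: 00:15:09:47.

00:15:09:47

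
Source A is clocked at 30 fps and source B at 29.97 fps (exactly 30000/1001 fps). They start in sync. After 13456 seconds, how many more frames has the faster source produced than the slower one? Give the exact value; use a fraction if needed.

A emits 30 × 13456 = 403680 frames; B emits 30000/1001 × 13456 = 403680000/1001.
Difference = 403680/1001 frames (≈ 403.2767); B is behind A.

403680/1001 frames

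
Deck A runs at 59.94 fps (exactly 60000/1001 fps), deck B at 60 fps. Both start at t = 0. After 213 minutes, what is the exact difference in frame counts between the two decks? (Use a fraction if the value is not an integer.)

766800/1001 frames

213 min = 12780 s.
A emits 60000/1001 × 12780 = 766800000/1001 frames; B emits 60 × 12780 = 766800.
Difference = 766800/1001 frames (≈ 766.0340); B is ahead of A.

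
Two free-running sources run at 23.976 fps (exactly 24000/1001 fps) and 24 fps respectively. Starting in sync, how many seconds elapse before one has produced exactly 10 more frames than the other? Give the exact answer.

The gap grows by |24 − 24000/1001| = 24/1001 frames per second.
Time for a 10-frame gap: 10 ÷ (24/1001) = 5005/12 s.

5005/12 seconds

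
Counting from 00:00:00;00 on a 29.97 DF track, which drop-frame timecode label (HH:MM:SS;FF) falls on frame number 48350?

Each 10-minute DF block holds 10 × 60 × 30 − 9 × 2 = 17982 frames. 48350 ÷ 17982 → 2 full blocks, remainder 12386.
Within the partial block the first minute is 1800 frames and each further minute 1798, so 6 further minute boundaries passed. Total skipped labels = 18 × 2 + 2 × 6 = 48.
Non-drop label index = 48350 + 48 = 48398; at 30 labels/s that is 00:26:53:08, i.e. DF 00:26:53;08.

00:26:53;08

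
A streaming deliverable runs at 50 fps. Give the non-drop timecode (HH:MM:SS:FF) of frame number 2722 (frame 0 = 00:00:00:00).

00:00:54:22

2722 ÷ 50 = 54 full seconds, remainder 22 frames.
54 s = 0 h 0 min 54 s.
Timecode: 00:00:54:22.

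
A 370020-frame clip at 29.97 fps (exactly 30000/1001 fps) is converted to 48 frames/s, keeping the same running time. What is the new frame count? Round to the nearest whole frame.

Frames at target rate = 370020 × (48) / (30000/1001) = 74078004/125 ≈ 592624.032.
Nearest whole frame: 592624.

592624 frames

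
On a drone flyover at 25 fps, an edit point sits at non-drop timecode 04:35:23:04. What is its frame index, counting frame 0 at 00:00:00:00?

Total seconds to the label: (4 × 3600 + 35 × 60 + 23) = 16523.
Frame index = 16523 × 25 + 4 = 413079.

413079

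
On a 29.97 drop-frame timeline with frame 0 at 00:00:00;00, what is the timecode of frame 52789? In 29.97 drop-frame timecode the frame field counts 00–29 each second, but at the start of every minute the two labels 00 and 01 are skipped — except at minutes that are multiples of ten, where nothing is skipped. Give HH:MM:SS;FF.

00:29:21;13

Ten DF minutes hold 17982 frames, so frame 52789 lies in block 2 (frames 35964–53945) with 16825 frames into that block.
The block's first minute is 1800 frames and the rest 1798 each; 16825 frames reaches minute 9, so 2 × 18 + 9 × 2 = 54 labels have been skipped so far.
Adding those back, label number 52789 + 54 = 52843 at 30 labels/s is 1761 s + 13 f = 0 h 29 min 21 s frame 13, i.e. 00:29:21;13.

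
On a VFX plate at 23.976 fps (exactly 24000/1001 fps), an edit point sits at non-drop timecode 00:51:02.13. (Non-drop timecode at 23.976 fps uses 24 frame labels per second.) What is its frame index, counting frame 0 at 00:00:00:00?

73501

Total seconds to the label: (0 × 3600 + 51 × 60 + 2) = 3062.
Frame index = 3062 × 24 + 13 = 73501.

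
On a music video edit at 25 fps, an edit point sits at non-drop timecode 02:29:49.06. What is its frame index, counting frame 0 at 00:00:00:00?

224731

Total seconds to the label: (2 × 3600 + 29 × 60 + 49) = 8989.
Frame index = 8989 × 25 + 6 = 224731.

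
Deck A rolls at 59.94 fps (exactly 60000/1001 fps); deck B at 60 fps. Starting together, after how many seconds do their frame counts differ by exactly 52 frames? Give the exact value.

The gap grows by |60 − 60000/1001| = 60/1001 frames per second.
Time for a 52-frame gap: 52 ÷ (60/1001) = 13013/15 s.

13013/15 seconds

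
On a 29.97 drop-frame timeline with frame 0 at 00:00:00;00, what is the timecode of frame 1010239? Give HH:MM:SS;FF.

09:21:48;09

Each 10-minute DF block holds 10 × 60 × 30 − 9 × 2 = 17982 frames. 1010239 ÷ 17982 → 56 full blocks, remainder 3247.
Within the partial block the first minute is 1800 frames and each further minute 1798, so 1 further minute boundary passed. Total skipped labels = 18 × 56 + 2 × 1 = 1010.
Non-drop label index = 1010239 + 1010 = 1011249; at 30 labels/s that is 09:21:48:09, i.e. DF 09:21:48;09.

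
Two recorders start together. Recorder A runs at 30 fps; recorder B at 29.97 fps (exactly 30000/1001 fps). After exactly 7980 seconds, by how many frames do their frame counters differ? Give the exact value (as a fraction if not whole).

A emits 30 × 7980 = 239400 frames; B emits 30000/1001 × 7980 = 34200000/143.
Difference = 34200/143 frames (≈ 239.1608); B is behind A.

34200/143 frames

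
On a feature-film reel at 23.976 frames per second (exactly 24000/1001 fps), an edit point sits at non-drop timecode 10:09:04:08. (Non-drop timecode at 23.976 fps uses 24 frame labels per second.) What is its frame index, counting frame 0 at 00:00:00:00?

Total seconds to the label: (10 × 3600 + 9 × 60 + 4) = 36544.
Frame index = 36544 × 24 + 8 = 877064.

877064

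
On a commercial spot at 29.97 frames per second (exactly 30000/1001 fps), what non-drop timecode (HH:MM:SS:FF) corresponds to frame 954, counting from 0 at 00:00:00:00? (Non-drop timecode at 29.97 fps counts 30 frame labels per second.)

00:00:31:24

954 ÷ 30 = 31 full seconds, remainder 24 frames.
31 s = 0 h 0 min 31 s.
Timecode: 00:00:31:24.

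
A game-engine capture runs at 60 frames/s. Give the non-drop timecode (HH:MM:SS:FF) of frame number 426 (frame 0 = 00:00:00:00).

426 ÷ 60 = 7 full seconds, remainder 6 frames.
7 s = 0 h 0 min 7 s.
Timecode: 00:00:07:06.

00:00:07:06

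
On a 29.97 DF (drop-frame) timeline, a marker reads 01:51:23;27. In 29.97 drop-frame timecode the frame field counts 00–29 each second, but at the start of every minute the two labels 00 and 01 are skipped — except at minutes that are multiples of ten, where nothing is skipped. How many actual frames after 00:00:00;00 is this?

200317

Complete 10-minute blocks: 11, each 17982 frames → 197802.
Remaining 1 whole minute in the current block: 1800 + 0 × 1798 = 1800 frames.
Within the current minute: 23 × 30 + 27 − 2 = 715 (labels ;00/;01 skipped at this minute). Total = 197802 + 1800 + 715 = 200317.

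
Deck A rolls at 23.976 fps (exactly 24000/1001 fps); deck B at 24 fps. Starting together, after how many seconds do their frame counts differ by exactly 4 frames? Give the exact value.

The gap grows by |24 − 24000/1001| = 24/1001 frames per second.
Time for a 4-frame gap: 4 ÷ (24/1001) = 1001/6 s.

1001/6 seconds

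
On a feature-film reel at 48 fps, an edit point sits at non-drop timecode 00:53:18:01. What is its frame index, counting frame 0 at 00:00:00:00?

153505

Total seconds to the label: (0 × 3600 + 53 × 60 + 18) = 3198.
Frame index = 3198 × 48 + 1 = 153505.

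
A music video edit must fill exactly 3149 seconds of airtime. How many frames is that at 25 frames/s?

Frames = 3149 × 25 = 78725.

78725 frames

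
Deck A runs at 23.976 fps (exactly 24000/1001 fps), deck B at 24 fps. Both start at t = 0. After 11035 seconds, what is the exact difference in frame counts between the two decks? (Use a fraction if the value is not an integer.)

A emits 24000/1001 × 11035 = 264840000/1001 frames; B emits 24 × 11035 = 264840.
Difference = 264840/1001 frames (≈ 264.5754); B is ahead of A.

264840/1001 frames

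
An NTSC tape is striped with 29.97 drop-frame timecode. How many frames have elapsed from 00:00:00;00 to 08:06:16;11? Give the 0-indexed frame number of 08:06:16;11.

874415

Complete 10-minute blocks: 48, each 17982 frames → 863136.
Remaining 6 whole minutes in the current block: 1800 + 5 × 1798 = 10790 frames.
Within the current minute: 16 × 30 + 11 − 2 = 489 (labels ;00/;01 skipped at this minute). Total = 863136 + 10790 + 489 = 874415.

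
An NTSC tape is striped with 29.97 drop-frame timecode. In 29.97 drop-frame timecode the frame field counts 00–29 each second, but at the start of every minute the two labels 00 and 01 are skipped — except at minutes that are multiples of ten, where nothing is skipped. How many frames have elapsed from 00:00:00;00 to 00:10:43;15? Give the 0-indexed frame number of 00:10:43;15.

Complete 10-minute blocks: 1, each 17982 frames → 17982.
Remaining 0 whole minutes in the current block: 0 frames.
Within the current minute: 43 × 30 + 15 = 1305. Total = 17982 + 0 + 1305 = 19287.

19287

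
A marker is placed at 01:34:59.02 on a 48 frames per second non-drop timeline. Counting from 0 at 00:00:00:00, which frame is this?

273554

Total seconds to the label: (1 × 3600 + 34 × 60 + 59) = 5699.
Frame index = 5699 × 48 + 2 = 273554.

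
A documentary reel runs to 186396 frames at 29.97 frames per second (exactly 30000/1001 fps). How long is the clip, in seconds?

Running time = 186396 / (30000/1001) = 6219.4132 s.

6219.4132 seconds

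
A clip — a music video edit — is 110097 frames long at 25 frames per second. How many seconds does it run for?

Running time = 110097 / (25) = 4403.88 s.

4403.88 seconds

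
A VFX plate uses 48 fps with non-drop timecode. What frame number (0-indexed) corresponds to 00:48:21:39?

frame 139287

Total seconds to the label: (0 × 3600 + 48 × 60 + 21) = 2901.
Frame index = 2901 × 48 + 39 = 139287.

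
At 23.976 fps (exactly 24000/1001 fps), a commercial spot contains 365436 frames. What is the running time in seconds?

Running time = 365436 / (24000/1001) = 15241.7265 s.

15241.7265 seconds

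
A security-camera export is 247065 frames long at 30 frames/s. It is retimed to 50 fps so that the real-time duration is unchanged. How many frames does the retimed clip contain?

Target frames = source frames × (target rate / source rate) = 247065 × (50)/(30) = 247065 × 5/3 = 411775.

411775 frames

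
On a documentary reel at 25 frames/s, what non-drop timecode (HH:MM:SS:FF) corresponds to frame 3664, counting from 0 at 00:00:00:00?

3664 ÷ 25 = 146 full seconds, remainder 14 frames.
146 s = 0 h 2 min 26 s.
Timecode: 00:02:26:14.

00:02:26:14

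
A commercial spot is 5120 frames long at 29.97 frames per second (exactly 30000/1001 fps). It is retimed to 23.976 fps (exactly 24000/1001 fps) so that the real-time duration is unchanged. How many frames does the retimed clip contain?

Target frames = source frames × (target rate / source rate) = 5120 × (24000/1001)/(30000/1001) = 5120 × 4/5 = 4096.

4096 frames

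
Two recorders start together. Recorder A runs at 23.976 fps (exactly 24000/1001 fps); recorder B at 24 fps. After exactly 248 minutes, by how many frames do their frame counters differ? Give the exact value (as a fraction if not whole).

248 min = 14880 s.
A emits 24000/1001 × 14880 = 357120000/1001 frames; B emits 24 × 14880 = 357120.
Difference = 357120/1001 frames (≈ 356.7632); B is ahead of A.

357120/1001 frames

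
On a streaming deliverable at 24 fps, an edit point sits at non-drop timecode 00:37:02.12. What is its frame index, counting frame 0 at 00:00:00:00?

Total seconds to the label: (0 × 3600 + 37 × 60 + 2) = 2222.
Frame index = 2222 × 24 + 12 = 53340.

frame 53340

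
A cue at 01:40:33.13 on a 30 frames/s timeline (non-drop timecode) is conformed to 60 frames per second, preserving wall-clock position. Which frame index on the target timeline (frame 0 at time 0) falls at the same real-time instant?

frame 362006

Source frame index: (1×3600 + 40×60 + 33) × 30 + 13 = 181003.
Real time: 181003 / (30) = 181003/30 s.
Target frame: (181003/30) × (60) = 362006.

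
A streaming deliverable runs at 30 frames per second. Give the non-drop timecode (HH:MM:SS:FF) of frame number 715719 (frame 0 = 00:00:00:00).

715719 ÷ 30 = 23857 full seconds, remainder 9 frames.
23857 s = 6 h 37 min 37 s.
Timecode: 06:37:37:09.

06:37:37:09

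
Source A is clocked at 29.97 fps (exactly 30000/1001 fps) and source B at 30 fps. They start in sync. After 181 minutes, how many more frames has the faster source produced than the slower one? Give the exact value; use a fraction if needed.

181 min = 10860 s.
A emits 30000/1001 × 10860 = 325800000/1001 frames; B emits 30 × 10860 = 325800.
Difference = 325800/1001 frames (≈ 325.4745); B is ahead of A.

325800/1001 frames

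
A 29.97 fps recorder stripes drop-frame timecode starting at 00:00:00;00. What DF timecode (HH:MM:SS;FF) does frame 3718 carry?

Each 10-minute DF block holds 10 × 60 × 30 − 9 × 2 = 17982 frames. 3718 ÷ 17982 → 0 full blocks, remainder 3718.
Within the partial block the first minute is 1800 frames and each further minute 1798, so 2 further minute boundaries passed. Total skipped labels = 18 × 0 + 2 × 2 = 4.
Non-drop label index = 3718 + 4 = 3722; at 30 labels/s that is 00:02:04:02, i.e. DF 00:02:04;02.

00:02:04;02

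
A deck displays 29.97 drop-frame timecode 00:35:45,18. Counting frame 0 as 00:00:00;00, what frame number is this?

Complete 10-minute blocks: 3, each 17982 frames → 53946.
Remaining 5 whole minutes in the current block: 1800 + 4 × 1798 = 8992 frames.
Within the current minute: 45 × 30 + 18 − 2 = 1366 (labels ;00/;01 skipped at this minute). Total = 53946 + 8992 + 1366 = 64304.

64304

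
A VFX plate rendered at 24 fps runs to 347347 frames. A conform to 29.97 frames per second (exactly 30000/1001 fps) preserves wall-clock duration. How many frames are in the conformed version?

433750 frames

Target frames = source frames × (target rate / source rate) = 347347 × (30000/1001)/(24) = 347347 × 1250/1001 = 433750.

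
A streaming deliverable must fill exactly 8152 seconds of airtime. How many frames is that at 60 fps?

Frames = 8152 × 60 = 489120.

489120 frames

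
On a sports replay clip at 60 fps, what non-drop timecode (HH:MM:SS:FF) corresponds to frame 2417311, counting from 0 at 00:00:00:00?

11:11:28:31

2417311 ÷ 60 = 40288 full seconds, remainder 31 frames.
40288 s = 11 h 11 min 28 s.
Timecode: 11:11:28:31.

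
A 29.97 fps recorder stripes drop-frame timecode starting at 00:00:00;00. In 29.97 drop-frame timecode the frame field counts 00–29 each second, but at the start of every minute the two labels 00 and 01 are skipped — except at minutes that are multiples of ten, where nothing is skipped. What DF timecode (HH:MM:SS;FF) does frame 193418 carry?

Ten DF minutes hold 17982 frames, so frame 193418 lies in block 10 (frames 179820–197801) with 13598 frames into that block.
The block's first minute is 1800 frames and the rest 1798 each; 13598 frames reaches minute 7, so 10 × 18 + 7 × 2 = 194 labels have been skipped so far.
Adding those back, label number 193418 + 194 = 193612 at 30 labels/s is 6453 s + 22 f = 1 h 47 min 33 s frame 22, i.e. 01:47:33;22.

01:47:33;22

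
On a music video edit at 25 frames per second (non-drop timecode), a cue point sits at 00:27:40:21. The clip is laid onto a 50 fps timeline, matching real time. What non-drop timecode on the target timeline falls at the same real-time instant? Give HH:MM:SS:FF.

Source frame index: (0×3600 + 27×60 + 40) × 25 + 21 = 41521.
Real time: 41521 / (25) = 41521/25 s.
Target frame: (41521/25) × (50) = 83042.
At 50 labels/s: frame 83042 → 00:27:40:42.

00:27:40:42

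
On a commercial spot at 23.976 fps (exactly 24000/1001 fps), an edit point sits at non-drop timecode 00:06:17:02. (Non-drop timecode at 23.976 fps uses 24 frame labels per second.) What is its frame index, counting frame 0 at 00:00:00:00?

9050

Total seconds to the label: (0 × 3600 + 6 × 60 + 17) = 377.
Frame index = 377 × 24 + 2 = 9050.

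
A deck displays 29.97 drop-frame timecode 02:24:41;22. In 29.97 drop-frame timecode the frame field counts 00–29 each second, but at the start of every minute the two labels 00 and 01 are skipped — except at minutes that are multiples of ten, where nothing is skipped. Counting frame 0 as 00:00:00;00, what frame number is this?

As if non-drop at 30 labels/s: (2 × 3600 + 24 × 60 + 41) × 30 + 22 = 260452.
Minute boundaries passed: 144; those not divisible by 10: 144 − 14 = 130; dropped labels = 2 × 130 = 260.
Actual frame index = 260452 − 260 = 260192.

260192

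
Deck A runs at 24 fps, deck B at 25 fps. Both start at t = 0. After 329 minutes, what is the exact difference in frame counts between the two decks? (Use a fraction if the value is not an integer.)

19740 frames

329 min = 19740 s.
A emits 24 × 19740 = 473760 frames; B emits 25 × 19740 = 493500.
Difference = 19740 frames; B is ahead of A.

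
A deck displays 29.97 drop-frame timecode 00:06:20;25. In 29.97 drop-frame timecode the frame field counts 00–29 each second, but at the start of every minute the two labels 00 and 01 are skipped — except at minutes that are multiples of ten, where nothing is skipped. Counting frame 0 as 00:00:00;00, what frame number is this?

11413

Complete 10-minute blocks: 0, each 17982 frames → 0.
Remaining 6 whole minutes in the current block: 1800 + 5 × 1798 = 10790 frames.
Within the current minute: 20 × 30 + 25 − 2 = 623 (labels ;00/;01 skipped at this minute). Total = 0 + 10790 + 623 = 11413.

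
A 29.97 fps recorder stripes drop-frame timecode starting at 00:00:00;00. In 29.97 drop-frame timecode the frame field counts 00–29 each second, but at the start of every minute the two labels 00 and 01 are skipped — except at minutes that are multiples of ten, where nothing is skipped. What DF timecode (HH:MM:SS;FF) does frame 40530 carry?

00:22:32;10

Each 10-minute DF block holds 10 × 60 × 30 − 9 × 2 = 17982 frames. 40530 ÷ 17982 → 2 full blocks, remainder 4566.
Within the partial block the first minute is 1800 frames and each further minute 1798, so 2 further minute boundaries passed. Total skipped labels = 18 × 2 + 2 × 2 = 40.
Non-drop label index = 40530 + 40 = 40570; at 30 labels/s that is 00:22:32:10, i.e. DF 00:22:32;10.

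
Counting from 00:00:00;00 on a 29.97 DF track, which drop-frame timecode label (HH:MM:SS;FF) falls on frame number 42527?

00:23:38;29

Ten DF minutes hold 17982 frames, so frame 42527 lies in block 2 (frames 35964–53945) with 6563 frames into that block.
The block's first minute is 1800 frames and the rest 1798 each; 6563 frames reaches minute 3, so 2 × 18 + 3 × 2 = 42 labels have been skipped so far.
Adding those back, label number 42527 + 42 = 42569 at 30 labels/s is 1418 s + 29 f = 0 h 23 min 38 s frame 29, i.e. 00:23:38;29.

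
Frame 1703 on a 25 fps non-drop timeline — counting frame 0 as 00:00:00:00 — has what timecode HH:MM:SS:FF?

00:01:08:03

1703 ÷ 25 = 68 full seconds, remainder 3 frames.
68 s = 0 h 1 min 8 s.
Timecode: 00:01:08:03.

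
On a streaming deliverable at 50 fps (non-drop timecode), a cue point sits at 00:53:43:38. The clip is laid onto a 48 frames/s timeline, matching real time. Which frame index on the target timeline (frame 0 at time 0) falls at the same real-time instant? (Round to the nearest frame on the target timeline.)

frame 154740

Source frame index: (0×3600 + 53×60 + 43) × 50 + 38 = 161188.
Real time: 161188 / (50) = 80594/25 s.
Target frame: (80594/25) × (48) = 3868512/25 ≈ 154740.480 → 154740.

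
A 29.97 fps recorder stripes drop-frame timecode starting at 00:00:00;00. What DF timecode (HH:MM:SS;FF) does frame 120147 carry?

Each 10-minute DF block holds 10 × 60 × 30 − 9 × 2 = 17982 frames. 120147 ÷ 17982 → 6 full blocks, remainder 12255.
Within the partial block the first minute is 1800 frames and each further minute 1798, so 6 further minute boundaries passed. Total skipped labels = 18 × 6 + 2 × 6 = 120.
Non-drop label index = 120147 + 120 = 120267; at 30 labels/s that is 01:06:48:27, i.e. DF 01:06:48;27.

01:06:48;27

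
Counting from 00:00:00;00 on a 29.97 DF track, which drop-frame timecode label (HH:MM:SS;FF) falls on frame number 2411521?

22:21:04;15

Each 10-minute DF block holds 10 × 60 × 30 − 9 × 2 = 17982 frames. 2411521 ÷ 17982 → 134 full blocks, remainder 1933.
Within the partial block the first minute is 1800 frames and each further minute 1798, so 1 further minute boundary passed. Total skipped labels = 18 × 134 + 2 × 1 = 2414.
Non-drop label index = 2411521 + 2414 = 2413935; at 30 labels/s that is 22:21:04:15, i.e. DF 22:21:04;15.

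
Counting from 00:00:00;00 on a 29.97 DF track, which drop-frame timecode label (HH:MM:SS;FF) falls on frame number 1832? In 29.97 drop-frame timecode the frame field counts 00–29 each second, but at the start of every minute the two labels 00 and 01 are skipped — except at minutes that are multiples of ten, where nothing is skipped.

Ten DF minutes hold 17982 frames, so frame 1832 lies in block 0 (frames 0–17981) with 1832 frames into that block.
The block's first minute is 1800 frames and the rest 1798 each; 1832 frames reaches minute 1, so 0 × 18 + 1 × 2 = 2 labels have been skipped so far.
Adding those back, label number 1832 + 2 = 1834 at 30 labels/s is 61 s + 4 f = 0 h 1 min 1 s frame 4, i.e. 00:01:01;04.

00:01:01;04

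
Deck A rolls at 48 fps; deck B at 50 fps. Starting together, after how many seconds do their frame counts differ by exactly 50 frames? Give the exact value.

25 seconds

The gap grows by |50 − 48| = 2 frames per second.
Time for a 50-frame gap: 50 ÷ (2) = 25 s.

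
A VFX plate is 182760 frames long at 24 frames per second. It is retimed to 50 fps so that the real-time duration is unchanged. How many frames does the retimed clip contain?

380750 frames

Target frames = source frames × (target rate / source rate) = 182760 × (50)/(24) = 182760 × 25/12 = 380750.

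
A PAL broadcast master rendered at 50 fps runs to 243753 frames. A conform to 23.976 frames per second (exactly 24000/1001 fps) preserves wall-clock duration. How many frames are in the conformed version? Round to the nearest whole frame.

116885 frames

Frames at target rate = 243753 × (24000/1001) / (50) = 117001440/1001 ≈ 116884.555.
Nearest whole frame: 116885.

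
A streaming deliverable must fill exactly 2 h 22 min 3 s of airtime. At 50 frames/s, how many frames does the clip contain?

426150 frames

2 h 22 min 3 s = 8523 s.
Frames = 8523 × 50 = 426150.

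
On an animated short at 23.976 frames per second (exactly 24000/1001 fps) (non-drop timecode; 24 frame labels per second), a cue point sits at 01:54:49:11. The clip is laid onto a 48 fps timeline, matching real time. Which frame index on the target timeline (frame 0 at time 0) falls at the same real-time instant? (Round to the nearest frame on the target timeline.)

Source frame index: (1×3600 + 54×60 + 49) × 24 + 11 = 165347.
Real time: 165347 / (24000/1001) = 165512347/24000 s.
Target frame: (165512347/24000) × (48) = 165512347/500 ≈ 331024.694 → 331025.

frame 331025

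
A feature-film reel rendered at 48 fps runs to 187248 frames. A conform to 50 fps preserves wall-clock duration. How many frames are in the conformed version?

195050 frames

Target frames = source frames × (target rate / source rate) = 187248 × (50)/(48) = 187248 × 25/24 = 195050.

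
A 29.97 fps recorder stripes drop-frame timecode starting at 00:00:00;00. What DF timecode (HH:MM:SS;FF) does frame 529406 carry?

Each 10-minute DF block holds 10 × 60 × 30 − 9 × 2 = 17982 frames. 529406 ÷ 17982 → 29 full blocks, remainder 7928.
Within the partial block the first minute is 1800 frames and each further minute 1798, so 4 further minute boundaries passed. Total skipped labels = 18 × 29 + 2 × 4 = 530.
Non-drop label index = 529406 + 530 = 529936; at 30 labels/s that is 04:54:24:16, i.e. DF 04:54:24;16.

04:54:24;16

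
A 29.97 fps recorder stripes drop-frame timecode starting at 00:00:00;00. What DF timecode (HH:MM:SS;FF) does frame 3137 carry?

Ten DF minutes hold 17982 frames, so frame 3137 lies in block 0 (frames 0–17981) with 3137 frames into that block.
The block's first minute is 1800 frames and the rest 1798 each; 3137 frames reaches minute 1, so 0 × 18 + 1 × 2 = 2 labels have been skipped so far.
Adding those back, label number 3137 + 2 = 3139 at 30 labels/s is 104 s + 19 f = 0 h 1 min 44 s frame 19, i.e. 00:01:44;19.

00:01:44;19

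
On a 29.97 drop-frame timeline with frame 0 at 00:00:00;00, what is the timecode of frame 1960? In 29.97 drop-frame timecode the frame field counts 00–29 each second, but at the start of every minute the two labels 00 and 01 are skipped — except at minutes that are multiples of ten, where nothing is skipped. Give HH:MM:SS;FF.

00:01:05;12

Each 10-minute DF block holds 10 × 60 × 30 − 9 × 2 = 17982 frames. 1960 ÷ 17982 → 0 full blocks, remainder 1960.
Within the partial block the first minute is 1800 frames and each further minute 1798, so 1 further minute boundary passed. Total skipped labels = 18 × 0 + 2 × 1 = 2.
Non-drop label index = 1960 + 2 = 1962; at 30 labels/s that is 00:01:05:12, i.e. DF 00:01:05;12.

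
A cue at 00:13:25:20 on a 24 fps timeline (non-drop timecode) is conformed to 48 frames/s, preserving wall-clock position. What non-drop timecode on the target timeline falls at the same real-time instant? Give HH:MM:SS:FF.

00:13:25:40

Source frame index: (0×3600 + 13×60 + 25) × 24 + 20 = 19340.
Real time: 19340 / (24) = 4835/6 s.
Target frame: (4835/6) × (48) = 38680.
At 48 labels/s: frame 38680 → 00:13:25:40.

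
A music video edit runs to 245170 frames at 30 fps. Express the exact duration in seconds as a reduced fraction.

Running time = 245170 ÷ (30) = 245170 × 1/30 = 24517/3 s.

24517/3 seconds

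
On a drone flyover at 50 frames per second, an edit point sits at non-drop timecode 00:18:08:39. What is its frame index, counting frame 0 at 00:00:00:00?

54439

Total seconds to the label: (0 × 3600 + 18 × 60 + 8) = 1088.
Frame index = 1088 × 50 + 39 = 54439.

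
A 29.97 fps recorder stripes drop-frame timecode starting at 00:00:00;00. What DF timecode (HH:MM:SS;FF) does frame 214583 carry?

Each 10-minute DF block holds 10 × 60 × 30 − 9 × 2 = 17982 frames. 214583 ÷ 17982 → 11 full blocks, remainder 16781.
Within the partial block the first minute is 1800 frames and each further minute 1798, so 9 further minute boundaries passed. Total skipped labels = 18 × 11 + 2 × 9 = 216.
Non-drop label index = 214583 + 216 = 214799; at 30 labels/s that is 01:59:19:29, i.e. DF 01:59:19;29.

01:59:19;29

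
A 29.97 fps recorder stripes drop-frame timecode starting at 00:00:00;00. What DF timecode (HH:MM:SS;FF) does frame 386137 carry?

Ten DF minutes hold 17982 frames, so frame 386137 lies in block 21 (frames 377622–395603) with 8515 frames into that block.
The block's first minute is 1800 frames and the rest 1798 each; 8515 frames reaches minute 4, so 21 × 18 + 4 × 2 = 386 labels have been skipped so far.
Adding those back, label number 386137 + 386 = 386523 at 30 labels/s is 12884 s + 3 f = 3 h 34 min 44 s frame 3, i.e. 03:34:44;03.

03:34:44;03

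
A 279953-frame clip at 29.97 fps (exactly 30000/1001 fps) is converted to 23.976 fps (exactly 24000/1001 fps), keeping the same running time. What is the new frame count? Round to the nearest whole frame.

223962 frames

Frames at target rate = 279953 × (24000/1001) / (30000/1001) = 1119812/5 ≈ 223962.400.
Nearest whole frame: 223962.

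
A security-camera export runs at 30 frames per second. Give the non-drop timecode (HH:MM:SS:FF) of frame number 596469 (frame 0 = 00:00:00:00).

05:31:22:09

596469 ÷ 30 = 19882 full seconds, remainder 9 frames.
19882 s = 5 h 31 min 22 s.
Timecode: 05:31:22:09.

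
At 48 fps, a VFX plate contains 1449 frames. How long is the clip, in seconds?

30.1875 seconds

Running time = 1449 / (48) = 30.1875 s.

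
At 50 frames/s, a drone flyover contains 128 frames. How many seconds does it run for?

Running time = 128 / (50) = 2.56 s.

2.56 seconds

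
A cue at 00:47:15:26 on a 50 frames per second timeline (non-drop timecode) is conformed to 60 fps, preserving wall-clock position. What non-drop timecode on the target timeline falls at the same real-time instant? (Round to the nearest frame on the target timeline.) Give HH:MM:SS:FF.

Source frame index: (0×3600 + 47×60 + 15) × 50 + 26 = 141776.
Real time: 141776 / (50) = 70888/25 s.
Target frame: (70888/25) × (60) = 850656/5 ≈ 170131.200 → 170131.
At 60 labels/s: frame 170131 → 00:47:15:31.

00:47:15:31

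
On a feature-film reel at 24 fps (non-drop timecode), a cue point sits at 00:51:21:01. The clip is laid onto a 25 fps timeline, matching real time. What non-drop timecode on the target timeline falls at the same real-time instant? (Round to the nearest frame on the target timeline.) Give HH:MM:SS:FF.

00:51:21:01

Source frame index: (0×3600 + 51×60 + 21) × 24 + 1 = 73945.
Real time: 73945 / (24) = 73945/24 s.
Target frame: (73945/24) × (25) = 1848625/24 ≈ 77026.042 → 77026.
At 25 labels/s: frame 77026 → 00:51:21:01.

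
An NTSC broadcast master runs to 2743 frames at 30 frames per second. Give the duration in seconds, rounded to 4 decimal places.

Running time = 2743 × 1/30 = 2743/30 s ≈ 91.4333 s.

91.4333 seconds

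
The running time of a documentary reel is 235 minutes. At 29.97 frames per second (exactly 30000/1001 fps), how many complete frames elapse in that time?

422577 frames

235 min = 14100 s.
Frames = 14100 × 30000/1001 = 423000000/1001 ≈ 422577.4226.
Complete frames: 422577.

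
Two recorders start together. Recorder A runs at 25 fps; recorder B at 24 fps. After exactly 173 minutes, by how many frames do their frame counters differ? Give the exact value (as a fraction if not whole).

173 min = 10380 s.
A emits 25 × 10380 = 259500 frames; B emits 24 × 10380 = 249120.
Difference = 10380 frames; B is behind A.

10380 frames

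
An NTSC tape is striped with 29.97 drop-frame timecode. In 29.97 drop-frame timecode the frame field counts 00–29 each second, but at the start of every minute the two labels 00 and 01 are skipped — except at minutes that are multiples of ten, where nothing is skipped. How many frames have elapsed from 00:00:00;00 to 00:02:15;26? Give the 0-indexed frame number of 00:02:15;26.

Complete 10-minute blocks: 0, each 17982 frames → 0.
Remaining 2 whole minutes in the current block: 1800 + 1 × 1798 = 3598 frames.
Within the current minute: 15 × 30 + 26 − 2 = 474 (labels ;00/;01 skipped at this minute). Total = 0 + 3598 + 474 = 4072.

4072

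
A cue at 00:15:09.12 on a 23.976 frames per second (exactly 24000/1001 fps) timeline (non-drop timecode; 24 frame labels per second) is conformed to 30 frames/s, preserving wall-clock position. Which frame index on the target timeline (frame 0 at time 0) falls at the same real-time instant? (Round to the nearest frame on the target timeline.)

Source frame index: (0×3600 + 15×60 + 9) × 24 + 12 = 21828.
Real time: 21828 / (24000/1001) = 1820819/2000 s.
Target frame: (1820819/2000) × (30) = 5462457/200 ≈ 27312.285 → 27312.

frame 27312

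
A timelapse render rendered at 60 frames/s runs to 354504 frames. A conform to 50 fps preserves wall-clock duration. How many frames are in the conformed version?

Target frames = source frames × (target rate / source rate) = 354504 × (50)/(60) = 354504 × 5/6 = 295420.

295420 frames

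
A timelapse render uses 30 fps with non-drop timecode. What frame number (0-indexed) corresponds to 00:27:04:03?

Total seconds to the label: (0 × 3600 + 27 × 60 + 4) = 1624.
Frame index = 1624 × 30 + 3 = 48723.

frame 48723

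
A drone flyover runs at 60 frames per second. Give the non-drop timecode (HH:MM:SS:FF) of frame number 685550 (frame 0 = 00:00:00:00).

685550 ÷ 60 = 11425 full seconds, remainder 50 frames.
11425 s = 3 h 10 min 25 s.
Timecode: 03:10:25:50.

03:10:25:50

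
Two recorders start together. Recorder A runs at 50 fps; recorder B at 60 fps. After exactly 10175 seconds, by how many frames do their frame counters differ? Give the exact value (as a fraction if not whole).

A emits 50 × 10175 = 508750 frames; B emits 60 × 10175 = 610500.
Difference = 101750 frames; B is ahead of A.

101750 frames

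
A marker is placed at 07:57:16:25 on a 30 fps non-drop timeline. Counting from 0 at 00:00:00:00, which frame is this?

859105

Total seconds to the label: (7 × 3600 + 57 × 60 + 16) = 28636.
Frame index = 28636 × 30 + 25 = 859105.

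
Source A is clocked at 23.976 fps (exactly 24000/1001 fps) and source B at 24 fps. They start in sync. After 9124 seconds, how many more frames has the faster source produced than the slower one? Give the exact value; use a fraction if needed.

218976/1001 frames

A emits 24000/1001 × 9124 = 218976000/1001 frames; B emits 24 × 9124 = 218976.
Difference = 218976/1001 frames (≈ 218.7572); B is ahead of A.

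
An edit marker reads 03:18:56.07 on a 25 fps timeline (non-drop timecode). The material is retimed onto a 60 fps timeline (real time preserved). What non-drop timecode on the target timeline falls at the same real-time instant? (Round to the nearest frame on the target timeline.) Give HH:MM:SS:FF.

Source frame index: (3×3600 + 18×60 + 56) × 25 + 7 = 298407.
Real time: 298407 / (25) = 298407/25 s.
Target frame: (298407/25) × (60) = 3580884/5 ≈ 716176.800 → 716177.
At 60 labels/s: frame 716177 → 03:18:56:17.

03:18:56:17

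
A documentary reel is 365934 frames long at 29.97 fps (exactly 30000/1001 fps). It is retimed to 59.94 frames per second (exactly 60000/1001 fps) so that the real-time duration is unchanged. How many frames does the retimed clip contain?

Target frames = source frames × (target rate / source rate) = 365934 × (60000/1001)/(30000/1001) = 365934 × 2 = 731868.

731868 frames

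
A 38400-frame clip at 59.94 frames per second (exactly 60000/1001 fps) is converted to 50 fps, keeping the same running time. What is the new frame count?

32032 frames

Target frames = source frames × (target rate / source rate) = 38400 × (50)/(60000/1001) = 38400 × 1001/1200 = 32032.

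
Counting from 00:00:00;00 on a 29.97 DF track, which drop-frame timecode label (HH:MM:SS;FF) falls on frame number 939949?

08:42:42;29

Each 10-minute DF block holds 10 × 60 × 30 − 9 × 2 = 17982 frames. 939949 ÷ 17982 → 52 full blocks, remainder 4885.
Within the partial block the first minute is 1800 frames and each further minute 1798, so 2 further minute boundaries passed. Total skipped labels = 18 × 52 + 2 × 2 = 940.
Non-drop label index = 939949 + 940 = 940889; at 30 labels/s that is 08:42:42:29, i.e. DF 08:42:42;29.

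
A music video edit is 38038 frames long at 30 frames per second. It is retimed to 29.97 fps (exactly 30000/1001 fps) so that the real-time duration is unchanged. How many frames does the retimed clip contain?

Target frames = source frames × (target rate / source rate) = 38038 × (30000/1001)/(30) = 38038 × 1000/1001 = 38000.

38000 frames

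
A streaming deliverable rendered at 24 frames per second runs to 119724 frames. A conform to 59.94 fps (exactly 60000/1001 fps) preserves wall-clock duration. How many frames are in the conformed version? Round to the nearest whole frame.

299011 frames

Frames at target rate = 119724 × (60000/1001) / (24) = 27210000/91 ≈ 299010.989.
Nearest whole frame: 299011.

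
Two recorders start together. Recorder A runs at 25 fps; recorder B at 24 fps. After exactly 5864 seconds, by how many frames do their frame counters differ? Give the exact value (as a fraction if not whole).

5864 frames

A emits 25 × 5864 = 146600 frames; B emits 24 × 5864 = 140736.
Difference = 5864 frames; B is behind A.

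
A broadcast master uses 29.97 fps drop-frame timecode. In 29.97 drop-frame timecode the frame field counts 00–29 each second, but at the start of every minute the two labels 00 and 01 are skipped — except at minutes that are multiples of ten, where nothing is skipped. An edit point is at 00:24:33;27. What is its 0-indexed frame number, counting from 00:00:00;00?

Complete 10-minute blocks: 2, each 17982 frames → 35964.
Remaining 4 whole minutes in the current block: 1800 + 3 × 1798 = 7194 frames.
Within the current minute: 33 × 30 + 27 − 2 = 1015 (labels ;00/;01 skipped at this minute). Total = 35964 + 7194 + 1015 = 44173.

44173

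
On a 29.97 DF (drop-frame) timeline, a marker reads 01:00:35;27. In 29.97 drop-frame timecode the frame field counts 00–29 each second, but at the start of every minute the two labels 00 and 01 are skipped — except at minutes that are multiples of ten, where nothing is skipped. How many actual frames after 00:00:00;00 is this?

108969

Complete 10-minute blocks: 6, each 17982 frames → 107892.
Remaining 0 whole minutes in the current block: 0 frames.
Within the current minute: 35 × 30 + 27 = 1077. Total = 107892 + 0 + 1077 = 108969.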